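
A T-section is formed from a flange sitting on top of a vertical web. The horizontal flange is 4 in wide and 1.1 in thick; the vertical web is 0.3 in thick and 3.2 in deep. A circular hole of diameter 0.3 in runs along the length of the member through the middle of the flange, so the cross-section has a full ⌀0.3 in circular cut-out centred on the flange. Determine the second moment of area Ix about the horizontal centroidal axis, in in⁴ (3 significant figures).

Break the section into simple shapes (no overlaps), measuring from the bottom-left corner of the bounding box.
Flange: 4 × 1.1, A = 4.4 in², y = 3.75 in, Ī = 0.44367 in⁴.
Web: 0.3 × 3.2, A = 0.96 in², y = 1.6 in, Ī = 0.8192 in⁴.
Hole (subtracted): ⌀0.3, A = 0.070686 in², y = 3.75 in, Ī = 0.00039761 in⁴.
Centroid: ȳ = ΣA·y / ΣA = 3.3598 in.
Transfer each piece to the horizontal centroidal axis using Ī + A·d² with d = y − 3.3598:
  flange: d = 0.39022 in → contributes +1.1137 in⁴
  web: d = -1.7598 in → contributes +3.7922 in⁴
  hole: d = 0.39022 in → contributes −0.011161 in⁴
Total I = 4.8947 in⁴.

Ix ≈ 4.89 in⁴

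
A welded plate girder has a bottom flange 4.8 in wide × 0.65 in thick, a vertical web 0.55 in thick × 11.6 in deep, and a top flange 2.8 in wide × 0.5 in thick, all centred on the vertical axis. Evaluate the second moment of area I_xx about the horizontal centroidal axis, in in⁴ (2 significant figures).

Split into non-overlapping primitives; take the origin at the lower-left of the bounding box.
Bottom plate: 4.8 × 0.65, A = 3.12 in², y = 0.325 in, Ī = 0.1099 in⁴.
Web plate: 0.55 × 11.6, A = 6.38 in², y = 6.45 in, Ī = 71.54 in⁴.
Top plate: 2.8 × 0.5, A = 1.4 in², y = 12.5 in, Ī = 0.02917 in⁴.
Centroid: ȳ = ΣA·y / ΣA = 5.474 in.
Transfer each piece to the horizontal centroidal axis using Ī + A·d² with d = y − 5.474:
  bottom plate: d = -5.149 in → contributes +82.82 in⁴
  web plate: d = 0.9761 in → contributes +77.62 in⁴
  top plate: d = 7.026 in → contributes +69.14 in⁴
Total I = 229.6 in⁴.

I_xx ≈ 230 in⁴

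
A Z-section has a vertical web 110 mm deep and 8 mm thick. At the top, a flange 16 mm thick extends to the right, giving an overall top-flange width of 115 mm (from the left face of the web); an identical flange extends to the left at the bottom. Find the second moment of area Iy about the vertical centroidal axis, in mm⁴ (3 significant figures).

Decompose the section into non-overlapping parts with the origin at the bottom-left of its bounding rectangle.
Web: 8 × 110, A = 880 mm², x = 111 mm, Ī = 4693.3 mm⁴.
Top flange (beyond web): 107 × 16, A = 1 712 mm², x = 168.5 mm, Ī = 1 633 391 mm⁴.
Bottom flange (beyond web): 107 × 16, A = 1 712 mm², x = 53.5 mm, Ī = 1 633 391 mm⁴.
Centroid: x̄ = ΣA·x / ΣA = 111 mm.
Transfer each piece to the vertical centroidal axis using Ī + A·d² with d = x − 111:
  web: d = 0 mm → contributes +4693.3 mm⁴
  top flange (beyond web): d = 57.5 mm → contributes +7 293 691 mm⁴
  bottom flange (beyond web): d = -57.5 mm → contributes +7 293 691 mm⁴
Total I = 14 592 075 mm⁴.

Iy ≈ 1.46 × 10⁷ mm⁴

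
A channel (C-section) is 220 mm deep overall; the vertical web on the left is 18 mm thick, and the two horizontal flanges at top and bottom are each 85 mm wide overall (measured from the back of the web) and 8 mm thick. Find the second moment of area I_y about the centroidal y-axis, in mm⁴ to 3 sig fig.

Split into non-overlapping primitives; take the origin at the lower-left of the bounding box.
Web: 18 × 220, A = 3 960 mm², x = 9 mm, Ī = 106 920 mm⁴.
Top flange (beyond web): 67 × 8, A = 536 mm², x = 51.5 mm, Ī = 200 509 mm⁴.
Bottom flange (beyond web): 67 × 8, A = 536 mm², x = 51.5 mm, Ī = 200 509 mm⁴.
Centroid: x̄ = ΣA·x / ΣA = 18.054 mm.
Transfer each piece to the centroidal y-axis using Ī + A·d² with d = x − 18.054:
  web: d = -9.0541 mm → contributes +431 545 mm⁴
  top flange (beyond web): d = 33.446 mm → contributes +800 095 mm⁴
  bottom flange (beyond web): d = 33.446 mm → contributes +800 095 mm⁴
Total I = 2 031 735 mm⁴.

I_y ≈ 2.03 × 10⁶ mm⁴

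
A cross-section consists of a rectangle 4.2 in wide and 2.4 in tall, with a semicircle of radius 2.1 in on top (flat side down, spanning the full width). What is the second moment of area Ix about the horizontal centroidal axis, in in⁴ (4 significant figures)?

Split into non-overlapping primitives; take the origin at the lower-left of the bounding box.
Rectangular body: 4.2 × 2.4, A = 10.08 in², y = 1.2 in, Ī = 4.8384 in⁴.
Semicircular cap: semicircle r = 2.1, A = 6.92721 in², y = 3.29127 in, Ī = 2.13456 in⁴.
Centroid: ȳ = ΣA·y / ΣA = 2.05179 in.
Transfer each piece to the horizontal centroidal axis using Ī + A·d² with d = y − 2.05179:
  rectangular body: d = -0.851795 in → contributes +12.152 in⁴
  semicircular cap: d = 1.23947 in → contributes +12.7768 in⁴
Total I = 24.9288 in⁴.

Ix ≈ 24.93 in⁴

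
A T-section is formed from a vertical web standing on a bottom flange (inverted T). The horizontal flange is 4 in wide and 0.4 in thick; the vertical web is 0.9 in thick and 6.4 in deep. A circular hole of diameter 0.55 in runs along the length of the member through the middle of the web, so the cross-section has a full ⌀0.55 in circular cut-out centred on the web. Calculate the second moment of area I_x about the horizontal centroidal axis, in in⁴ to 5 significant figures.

Decompose the section into non-overlapping parts with the origin at the bottom-left of its bounding rectangle.
Flange: 4 × 0.4, A = 1.6 in², y = 0.2 in, Ī = 0.02133333 in⁴.
Web: 0.9 × 6.4, A = 5.76 in², y = 3.6 in, Ī = 19.6608 in⁴.
Hole (subtracted): ⌀0.55, A = 0.2375829 in², y = 3.6 in, Ī = 0.004491803 in⁴.
Centroid: ȳ = ΣA·y / ΣA = 2.836214 in.
Transfer each piece to the horizontal centroidal axis using Ī + A·d² with d = y − 2.836214:
  flange: d = -2.636214 in → contributes +11.14074 in⁴
  web: d = 0.7637857 in → contributes +23.021 in⁴
  hole: d = 0.7637857 in → contributes −0.1430902 in⁴
Total I = 34.01865 in⁴.

I_x ≈ 34.019 in⁴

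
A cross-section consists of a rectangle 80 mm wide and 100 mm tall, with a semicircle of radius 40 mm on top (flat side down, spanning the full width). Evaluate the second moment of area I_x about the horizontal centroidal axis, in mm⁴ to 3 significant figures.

I_x ≈ 1.55 × 10⁷ mm⁴

Decompose the section into non-overlapping parts with the origin at the bottom-left of its bounding rectangle.
Rectangular body: 80 × 100, A = 8 000 mm², y = 50 mm, Ī = 6 666 667 mm⁴.
Semicircular cap: semicircle r = 40, A = 2513.3 mm², y = 116.98 mm, Ī = 280 978 mm⁴.
Centroid: ȳ = ΣA·y / ΣA = 66.011 mm.
Transfer each piece to the horizontal centroidal axis using Ī + A·d² with d = y − 66.011:
  rectangular body: d = -16.011 mm → contributes +8 717 541 mm⁴
  semicircular cap: d = 50.965 mm → contributes +6 809 113 mm⁴
Total I = 15 526 653 mm⁴.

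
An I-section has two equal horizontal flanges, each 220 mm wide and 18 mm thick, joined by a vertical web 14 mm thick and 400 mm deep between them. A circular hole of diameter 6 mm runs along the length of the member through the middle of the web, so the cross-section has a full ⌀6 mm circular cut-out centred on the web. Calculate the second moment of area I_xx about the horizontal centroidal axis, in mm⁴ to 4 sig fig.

I_xx ≈ 4.208 × 10⁸ mm⁴

Treat the section as a set of non-overlapping primitives; coordinates are from the bounding-box lower-left.
Bottom flange: 220 × 18, A = 3 960 mm², y = 9 mm, Ī = 106 920 mm⁴.
Web: 14 × 400, A = 5 600 mm², y = 218 mm, Ī = 74 666 667 mm⁴.
Top flange: 220 × 18, A = 3 960 mm², y = 427 mm, Ī = 106 920 mm⁴.
Hole (subtracted): ⌀6, A = 28.2743 mm², y = 218 mm, Ī = 63.6173 mm⁴.
By symmetry the centroid is at mid-height, ȳ = 218 mm.
Transfer each piece to the horizontal centroidal axis using Ī + A·d² with d = y − 218:
  bottom flange: d = -209 mm → contributes +173 083 680 mm⁴
  web: d = 0 mm → contributes +74 666 667 mm⁴
  top flange: d = 209 mm → contributes +173 083 680 mm⁴
  hole: d = 0 mm → contributes −63.6173 mm⁴
Total I = 420 833 963 mm⁴.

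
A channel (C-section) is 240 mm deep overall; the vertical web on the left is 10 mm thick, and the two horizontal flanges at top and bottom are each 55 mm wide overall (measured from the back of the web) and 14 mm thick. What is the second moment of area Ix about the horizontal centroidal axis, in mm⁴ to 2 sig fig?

Ix ≈ 2.8 × 10⁷ mm⁴

Split into non-overlapping primitives; take the origin at the lower-left of the bounding box.
Web: 10 × 240, A = 2 400 mm², y = 120 mm, Ī = 11 520 000 mm⁴.
Top flange (beyond web): 45 × 14, A = 630 mm², y = 233 mm, Ī = 10 290 mm⁴.
Bottom flange (beyond web): 45 × 14, A = 630 mm², y = 7 mm, Ī = 10 290 mm⁴.
By symmetry the centroid is at mid-height, ȳ = 120 mm.
Transfer each piece to the horizontal centroidal axis using Ī + A·d² with d = y − 120:
  web: d = 0 mm → contributes +11 520 000 mm⁴
  top flange (beyond web): d = 113 mm → contributes +8 054 760 mm⁴
  bottom flange (beyond web): d = -113 mm → contributes +8 054 760 mm⁴
Total I = 27 629 520 mm⁴.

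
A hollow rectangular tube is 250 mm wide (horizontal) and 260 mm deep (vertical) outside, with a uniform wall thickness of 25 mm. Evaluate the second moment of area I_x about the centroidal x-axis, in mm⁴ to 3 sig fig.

I_x ≈ 2.12 × 10⁸ mm⁴

Break the section into simple shapes (no overlaps), measuring from the bottom-left corner of the bounding box.
Outer rectangle: 250 × 260, A = 65 000 mm², y = 130 mm, Ī = 366 166 667 mm⁴.
Inner void (subtracted): 200 × 210, A = 42 000 mm², y = 130 mm, Ī = 154 350 000 mm⁴.
By symmetry the centroid is at mid-height, ȳ = 130 mm.
All pieces are centred on the centroidal x-axis, so I = ΣĪ (holes subtracted) = 211 816 667 mm⁴.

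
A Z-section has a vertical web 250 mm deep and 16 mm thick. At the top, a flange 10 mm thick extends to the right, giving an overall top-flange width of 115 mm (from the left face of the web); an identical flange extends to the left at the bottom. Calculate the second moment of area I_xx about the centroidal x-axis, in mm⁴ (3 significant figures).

Decompose the section into non-overlapping parts with the origin at the bottom-left of its bounding rectangle.
Web: 16 × 250, A = 4 000 mm², y = 125 mm, Ī = 20 833 333 mm⁴.
Top flange (beyond web): 99 × 10, A = 990 mm², y = 245 mm, Ī = 8 250 mm⁴.
Bottom flange (beyond web): 99 × 10, A = 990 mm², y = 5 mm, Ī = 8 250 mm⁴.
Centroid: ȳ = ΣA·y / ΣA = 125 mm.
Transfer each piece to the centroidal x-axis using Ī + A·d² with d = y − 125:
  web: d = 0 mm → contributes +20 833 333 mm⁴
  top flange (beyond web): d = 120 mm → contributes +14 264 250 mm⁴
  bottom flange (beyond web): d = -120 mm → contributes +14 264 250 mm⁴
Total I = 49 361 833 mm⁴.

I_xx ≈ 4.94 × 10⁷ mm⁴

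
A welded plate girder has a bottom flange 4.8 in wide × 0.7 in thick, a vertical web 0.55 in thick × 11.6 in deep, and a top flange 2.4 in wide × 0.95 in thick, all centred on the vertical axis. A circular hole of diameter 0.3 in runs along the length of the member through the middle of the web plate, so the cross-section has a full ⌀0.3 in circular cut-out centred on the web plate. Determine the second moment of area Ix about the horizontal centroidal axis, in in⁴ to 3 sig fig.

Decompose the section into non-overlapping parts with the origin at the bottom-left of its bounding rectangle.
Bottom plate: 4.8 × 0.7, A = 3.36 in², y = 0.35 in, Ī = 0.1372 in⁴.
Web plate: 0.55 × 11.6, A = 6.38 in², y = 6.5 in, Ī = 71.541 in⁴.
Top plate: 2.4 × 0.95, A = 2.28 in², y = 12.775 in, Ī = 0.17148 in⁴.
Hole (subtracted): ⌀0.3, A = 0.070686 in², y = 6.5 in, Ī = 0.00039761 in⁴.
Centroid: ȳ = ΣA·y / ΣA = 5.968 in.
Transfer each piece to the horizontal centroidal axis using Ī + A·d² with d = y − 5.968:
  bottom plate: d = -5.618 in → contributes +106.19 in⁴
  web plate: d = 0.532 in → contributes +73.347 in⁴
  top plate: d = 6.807 in → contributes +105.82 in⁴
  hole: d = 0.532 in → contributes −0.020403 in⁴
Total I = 285.33 in⁴.

Ix ≈ 285 in⁴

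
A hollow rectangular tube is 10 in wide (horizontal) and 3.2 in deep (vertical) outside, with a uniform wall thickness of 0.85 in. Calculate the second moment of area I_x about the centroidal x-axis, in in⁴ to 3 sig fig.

I_x ≈ 25.0 in⁴

Break the section into simple shapes (no overlaps), measuring from the bottom-left corner of the bounding box.
Outer rectangle: 10 × 3.2, A = 32 in², y = 1.6 in, Ī = 27.307 in⁴.
Inner void (subtracted): 8.3 × 1.5, A = 12.45 in², y = 1.6 in, Ī = 2.3344 in⁴.
By symmetry the centroid is at mid-height, ȳ = 1.6 in.
All pieces are centred on the centroidal x-axis, so I = ΣĪ (holes subtracted) = 24.972 in⁴.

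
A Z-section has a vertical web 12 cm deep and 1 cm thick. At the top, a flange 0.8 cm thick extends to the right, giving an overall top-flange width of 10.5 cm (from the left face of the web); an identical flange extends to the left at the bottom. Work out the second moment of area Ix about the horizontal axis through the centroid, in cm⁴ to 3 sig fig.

Treat the section as a set of non-overlapping primitives; coordinates are from the bounding-box lower-left.
Web: 1 × 12, A = 12 cm², y = 6 cm, Ī = 144 cm⁴.
Top flange (beyond web): 9.5 × 0.8, A = 7.6 cm², y = 11.6 cm, Ī = 0.40533 cm⁴.
Bottom flange (beyond web): 9.5 × 0.8, A = 7.6 cm², y = 0.4 cm, Ī = 0.40533 cm⁴.
Centroid: ȳ = ΣA·y / ΣA = 6 cm.
Transfer each piece to the horizontal axis through the centroid using Ī + A·d² with d = y − 6:
  web: d = 0 cm → contributes +144 cm⁴
  top flange (beyond web): d = 5.6 cm → contributes +238.74 cm⁴
  bottom flange (beyond web): d = -5.6 cm → contributes +238.74 cm⁴
Total I = 621.48 cm⁴.

Ix ≈ 621 cm⁴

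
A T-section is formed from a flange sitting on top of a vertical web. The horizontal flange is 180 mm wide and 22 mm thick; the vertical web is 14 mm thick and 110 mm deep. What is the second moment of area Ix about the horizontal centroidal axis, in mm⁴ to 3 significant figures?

Break the section into simple shapes (no overlaps), measuring from the bottom-left corner of the bounding box.
Flange: 180 × 22, A = 3 960 mm², y = 121 mm, Ī = 159 720 mm⁴.
Web: 14 × 110, A = 1 540 mm², y = 55 mm, Ī = 1 552 833 mm⁴.
Centroid: ȳ = ΣA·y / ΣA = 102.52 mm.
Transfer each piece to the horizontal centroidal axis using Ī + A·d² with d = y − 102.52:
  flange: d = 18.48 mm → contributes +1 512 101 mm⁴
  web: d = -47.52 mm → contributes +5 030 385 mm⁴
Total I = 6 542 486 mm⁴.

Ix ≈ 6.54 × 10⁶ mm⁴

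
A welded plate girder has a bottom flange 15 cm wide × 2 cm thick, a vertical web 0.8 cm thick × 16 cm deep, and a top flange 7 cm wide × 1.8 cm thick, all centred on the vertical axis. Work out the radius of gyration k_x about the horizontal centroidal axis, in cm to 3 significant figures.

k_x ≈ 7.68 cm

Treat the section as a set of non-overlapping primitives; coordinates are from the bounding-box lower-left.
Bottom plate: 15 × 2, A = 30 cm², y = 1 cm, Ī = 10 cm⁴.
Web plate: 0.8 × 16, A = 12.8 cm², y = 10 cm, Ī = 273.07 cm⁴.
Top plate: 7 × 1.8, A = 12.6 cm², y = 18.9 cm, Ī = 3.402 cm⁴.
Centroid: ȳ = ΣA·y / ΣA = 7.1505 cm.
Transfer each piece to the horizontal centroidal axis using Ī + A·d² with d = y − 7.1505:
  bottom plate: d = -6.1505 cm → contributes +1144.9 cm⁴
  web plate: d = 2.8495 cm → contributes +377 cm⁴
  top plate: d = 11.749 cm → contributes +1742.8 cm⁴
Total I = 3264.7 cm⁴.
Radius of gyration: k = √(I/A) = √(3264.7 / 55.4) = 7.6766 cm.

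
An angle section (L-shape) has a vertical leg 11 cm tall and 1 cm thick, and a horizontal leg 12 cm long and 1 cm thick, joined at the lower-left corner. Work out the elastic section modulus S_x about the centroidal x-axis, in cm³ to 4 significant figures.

Decompose the section into non-overlapping parts with the origin at the bottom-left of its bounding rectangle.
Vertical leg: 1 × 11, A = 11 cm², y = 5.5 cm, Ī = 110.917 cm⁴.
Horizontal leg (remainder): 11 × 1, A = 11 cm², y = 0.5 cm, Ī = 0.916667 cm⁴.
Centroid: ȳ = ΣA·y / ΣA = 3 cm.
Transfer each piece to the centroidal x-axis using Ī + A·d² with d = y − 3:
  vertical leg: d = 2.5 cm → contributes +179.667 cm⁴
  horizontal leg (remainder): d = -2.5 cm → contributes +69.6667 cm⁴
Total I = 249.333 cm⁴.
Extreme fibre distance c = 8 cm; S = I/c = 31.1667 cm³.

S_x ≈ 31.17 cm³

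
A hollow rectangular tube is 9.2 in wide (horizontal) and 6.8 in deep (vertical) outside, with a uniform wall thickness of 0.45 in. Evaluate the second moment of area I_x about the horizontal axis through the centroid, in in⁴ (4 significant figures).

I_x ≈ 99.01 in⁴

Decompose the section into non-overlapping parts with the origin at the bottom-left of its bounding rectangle.
Outer rectangle: 9.2 × 6.8, A = 62.56 in², y = 3.4 in, Ī = 241.065 in⁴.
Inner void (subtracted): 8.3 × 5.9, A = 48.97 in², y = 3.4 in, Ī = 142.054 in⁴.
By symmetry the centroid is at mid-height, ȳ = 3.4 in.
All pieces are centred on the horizontal axis through the centroid, so I = ΣĪ (holes subtracted) = 99.0107 in⁴.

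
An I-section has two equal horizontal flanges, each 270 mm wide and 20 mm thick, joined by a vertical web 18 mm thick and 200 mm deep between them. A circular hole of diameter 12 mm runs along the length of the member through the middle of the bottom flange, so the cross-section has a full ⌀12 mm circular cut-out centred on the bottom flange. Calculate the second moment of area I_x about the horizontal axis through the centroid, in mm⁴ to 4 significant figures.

I_x ≈ 1.417 × 10⁸ mm⁴

Split into non-overlapping primitives; take the origin at the lower-left of the bounding box.
Bottom flange: 270 × 20, A = 5 400 mm², y = 10 mm, Ī = 180 000 mm⁴.
Web: 18 × 200, A = 3 600 mm², y = 120 mm, Ī = 12 000 000 mm⁴.
Top flange: 270 × 20, A = 5 400 mm², y = 230 mm, Ī = 180 000 mm⁴.
Hole (subtracted): ⌀12, A = 113.097 mm², y = 10 mm, Ī = 1017.88 mm⁴.
Centroid: ȳ = ΣA·y / ΣA = 120.871 mm.
Transfer each piece to the horizontal axis through the centroid using Ī + A·d² with d = y − 120.871:
  bottom flange: d = -110.871 mm → contributes +66 558 578 mm⁴
  web: d = -0.870777 mm → contributes +12 002 730 mm⁴
  top flange: d = 109.129 mm → contributes +64 489 611 mm⁴
  hole: d = -110.871 mm → contributes −1 391 248 mm⁴
Total I = 141 659 671 mm⁴.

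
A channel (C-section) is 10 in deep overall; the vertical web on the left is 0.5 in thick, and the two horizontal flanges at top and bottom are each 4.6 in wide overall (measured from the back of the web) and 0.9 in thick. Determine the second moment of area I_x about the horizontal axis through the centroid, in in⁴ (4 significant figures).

I_x ≈ 194.9 in⁴

Decompose the section into non-overlapping parts with the origin at the bottom-left of its bounding rectangle.
Web: 0.5 × 10, A = 5 in², y = 5 in, Ī = 41.6667 in⁴.
Top flange (beyond web): 4.1 × 0.9, A = 3.69 in², y = 9.55 in, Ī = 0.249075 in⁴.
Bottom flange (beyond web): 4.1 × 0.9, A = 3.69 in², y = 0.45 in, Ī = 0.249075 in⁴.
By symmetry the centroid is at mid-height, ȳ = 5 in.
Transfer each piece to the horizontal axis through the centroid using Ī + A·d² with d = y − 5:
  web: d = 0 in → contributes +41.6667 in⁴
  top flange (beyond web): d = 4.55 in → contributes +76.6413 in⁴
  bottom flange (beyond web): d = -4.55 in → contributes +76.6413 in⁴
Total I = 194.949 in⁴.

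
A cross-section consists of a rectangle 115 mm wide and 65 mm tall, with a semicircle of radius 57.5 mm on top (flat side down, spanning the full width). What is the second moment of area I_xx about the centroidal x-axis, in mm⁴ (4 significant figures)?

I_xx ≈ 1.375 × 10⁷ mm⁴

Decompose the section into non-overlapping parts with the origin at the bottom-left of its bounding rectangle.
Rectangular body: 115 × 65, A = 7 475 mm², y = 32.5 mm, Ī = 2 631 823 mm⁴.
Semicircular cap: semicircle r = 57.5, A = 5193.45 mm², y = 89.4038 mm, Ī = 1 199 785 mm⁴.
Centroid: ȳ = ΣA·y / ΣA = 55.8278 mm.
Transfer each piece to the centroidal x-axis using Ī + A·d² with d = y − 55.8278:
  rectangular body: d = -23.3278 mm → contributes +6 699 604 mm⁴
  semicircular cap: d = 33.576 mm → contributes +7 054 601 mm⁴
Total I = 13 754 205 mm⁴.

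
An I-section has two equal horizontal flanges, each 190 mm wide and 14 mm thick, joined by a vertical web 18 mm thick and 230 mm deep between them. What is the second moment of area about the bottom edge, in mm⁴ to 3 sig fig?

I_base ≈ 2.55 × 10⁸ mm⁴

Decompose the section into non-overlapping parts with the origin at the bottom-left of its bounding rectangle.
Bottom flange: 190 × 14, A = 2 660 mm², y = 7 mm, Ī = 43 447 mm⁴.
Web: 18 × 230, A = 4 140 mm², y = 129 mm, Ī = 18 250 500 mm⁴.
Top flange: 190 × 14, A = 2 660 mm², y = 251 mm, Ī = 43 447 mm⁴.
Transfer each piece to the base of the section using Ī + A·d² with d = y − 0:
  bottom flange: d = 7 mm → contributes +173 787 mm⁴
  web: d = 129 mm → contributes +87 144 240 mm⁴
  top flange: d = 251 mm → contributes +167 626 107 mm⁴
Total I = 254 944 133 mm⁴.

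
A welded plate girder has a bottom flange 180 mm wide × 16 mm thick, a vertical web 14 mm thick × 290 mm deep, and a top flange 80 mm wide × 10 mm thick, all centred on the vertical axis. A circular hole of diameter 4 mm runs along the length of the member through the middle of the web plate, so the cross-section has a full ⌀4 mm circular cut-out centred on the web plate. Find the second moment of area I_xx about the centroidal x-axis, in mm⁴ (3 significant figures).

I_xx ≈ 1.01 × 10⁸ mm⁴

Split into non-overlapping primitives; take the origin at the lower-left of the bounding box.
Bottom plate: 180 × 16, A = 2 880 mm², y = 8 mm, Ī = 61 440 mm⁴.
Web plate: 14 × 290, A = 4 060 mm², y = 161 mm, Ī = 28 453 833 mm⁴.
Top plate: 80 × 10, A = 800 mm², y = 311 mm, Ī = 6666.7 mm⁴.
Hole (subtracted): ⌀4, A = 12.566 mm², y = 161 mm, Ī = 12.566 mm⁴.
Centroid: ȳ = ΣA·y / ΣA = 119.51 mm.
Transfer each piece to the centroidal x-axis using Ī + A·d² with d = y − 119.51:
  bottom plate: d = -111.51 mm → contributes +35 870 351 mm⁴
  web plate: d = 41.494 mm → contributes +35 444 054 mm⁴
  top plate: d = 191.49 mm → contributes +29 342 544 mm⁴
  hole: d = 41.494 mm → contributes −21 648 mm⁴
Total I = 100 635 300 mm⁴.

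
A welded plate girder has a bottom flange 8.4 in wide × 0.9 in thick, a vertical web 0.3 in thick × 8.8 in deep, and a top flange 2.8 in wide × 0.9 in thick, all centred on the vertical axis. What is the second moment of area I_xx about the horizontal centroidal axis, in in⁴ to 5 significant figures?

I_xx ≈ 207.85 in⁴

Break the section into simple shapes (no overlaps), measuring from the bottom-left corner of the bounding box.
Bottom plate: 8.4 × 0.9, A = 7.56 in², y = 0.45 in, Ī = 0.5103 in⁴.
Web plate: 0.3 × 8.8, A = 2.64 in², y = 5.3 in, Ī = 17.0368 in⁴.
Top plate: 2.8 × 0.9, A = 2.52 in², y = 10.15 in, Ī = 0.1701 in⁴.
Centroid: ȳ = ΣA·y / ΣA = 3.378302 in.
Transfer each piece to the horizontal centroidal axis using Ī + A·d² with d = y − 3.378302:
  bottom plate: d = -2.928302 in → contributes +65.33694 in⁴
  web plate: d = 1.921698 in → contributes +26.78612 in⁴
  top plate: d = 6.771698 in → contributes +115.727 in⁴
Total I = 207.85 in⁴.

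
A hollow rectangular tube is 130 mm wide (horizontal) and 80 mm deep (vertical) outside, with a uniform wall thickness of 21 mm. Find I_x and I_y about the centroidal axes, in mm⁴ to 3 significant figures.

I_x ≈ 5.14 × 10⁶ mm⁴, I_y ≈ 1.25 × 10⁷ mm⁴

Break the section into simple shapes (no overlaps), measuring from the bottom-left corner of the bounding box.
Outer rectangle: 130 × 80, A = 10 400 mm², y = 40 mm, Ī = 5 546 667 mm⁴.
Inner void (subtracted): 88 × 38, A = 3 344 mm², y = 40 mm, Ī = 402 395 mm⁴.
By symmetry the centroid is at mid-height, ȳ = 40 mm.
All pieces are centred on the centroidal x-axis, so I = ΣĪ (holes subtracted) = 5 144 272 mm⁴.
Repeating about the centroidal y-axis gives I_y = 12 488 672 mm⁴.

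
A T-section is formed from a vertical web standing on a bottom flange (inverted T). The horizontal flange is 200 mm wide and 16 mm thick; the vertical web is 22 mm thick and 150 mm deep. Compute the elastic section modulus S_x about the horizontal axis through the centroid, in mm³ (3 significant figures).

S_x ≈ 1.51 × 10⁵ mm³

Break the section into simple shapes (no overlaps), measuring from the bottom-left corner of the bounding box.
Flange: 200 × 16, A = 3 200 mm², y = 8 mm, Ī = 68 267 mm⁴.
Web: 22 × 150, A = 3 300 mm², y = 91 mm, Ī = 6 187 500 mm⁴.
Centroid: ȳ = ΣA·y / ΣA = 50.138 mm.
Transfer each piece to the horizontal axis through the centroid using Ī + A·d² with d = y − 50.138:
  flange: d = -42.138 mm → contributes +5 750 346 mm⁴
  web: d = 40.862 mm → contributes +11 697 396 mm⁴
Total I = 17 447 742 mm⁴.
Extreme fibre distance c = 115.86 mm; S = I/c = 150 591 mm³.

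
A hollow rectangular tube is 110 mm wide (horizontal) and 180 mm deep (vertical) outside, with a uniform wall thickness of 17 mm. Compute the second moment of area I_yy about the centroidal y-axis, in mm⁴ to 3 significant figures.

Treat the section as a set of non-overlapping primitives; coordinates are from the bounding-box lower-left.
Outer rectangle: 110 × 180, A = 19 800 mm², x = 55 mm, Ī = 19 965 000 mm⁴.
Inner void (subtracted): 76 × 146, A = 11 096 mm², x = 55 mm, Ī = 5 340 875 mm⁴.
By symmetry the centroid is at mid-width, x̄ = 55 mm.
All pieces are centred on the centroidal y-axis, so I = ΣĪ (holes subtracted) = 14 624 125 mm⁴.

I_yy ≈ 1.46 × 10⁷ mm⁴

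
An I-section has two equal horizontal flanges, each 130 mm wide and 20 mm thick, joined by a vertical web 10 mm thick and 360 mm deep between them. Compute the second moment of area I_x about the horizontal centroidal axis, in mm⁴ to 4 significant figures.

Split into non-overlapping primitives; take the origin at the lower-left of the bounding box.
Bottom flange: 130 × 20, A = 2 600 mm², y = 10 mm, Ī = 86666.7 mm⁴.
Web: 10 × 360, A = 3 600 mm², y = 200 mm, Ī = 38 880 000 mm⁴.
Top flange: 130 × 20, A = 2 600 mm², y = 390 mm, Ī = 86666.7 mm⁴.
By symmetry the centroid is at mid-height, ȳ = 200 mm.
Transfer each piece to the horizontal centroidal axis using Ī + A·d² with d = y − 200:
  bottom flange: d = -190 mm → contributes +93 946 667 mm⁴
  web: d = 0 mm → contributes +38 880 000 mm⁴
  top flange: d = 190 mm → contributes +93 946 667 mm⁴
Total I = 226 773 333 mm⁴.

I_x ≈ 2.268 × 10⁸ mm⁴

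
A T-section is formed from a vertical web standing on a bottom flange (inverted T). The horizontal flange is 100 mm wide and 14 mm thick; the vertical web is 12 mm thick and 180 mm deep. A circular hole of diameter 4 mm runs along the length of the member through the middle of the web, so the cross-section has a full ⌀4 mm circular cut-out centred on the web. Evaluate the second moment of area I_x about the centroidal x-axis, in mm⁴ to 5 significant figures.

I_x ≈ 1.3829 × 10⁷ mm⁴

Decompose the section into non-overlapping parts with the origin at the bottom-left of its bounding rectangle.
Flange: 100 × 14, A = 1 400 mm², y = 7 mm, Ī = 22866.67 mm⁴.
Web: 12 × 180, A = 2 160 mm², y = 104 mm, Ī = 5 832 000 mm⁴.
Hole (subtracted): ⌀4, A = 12.56637 mm², y = 104 mm, Ī = 12.56637 mm⁴.
Centroid: ȳ = ΣA·y / ΣA = 65.7188 mm.
Transfer each piece to the centroidal x-axis using Ī + A·d² with d = y − 65.7188:
  flange: d = -58.7188 mm → contributes +4 849 924 mm⁴
  web: d = 38.2812 mm → contributes +8 997 372 mm⁴
  hole: d = 38.2812 mm → contributes −18427.95 mm⁴
Total I = 13 828 868 mm⁴.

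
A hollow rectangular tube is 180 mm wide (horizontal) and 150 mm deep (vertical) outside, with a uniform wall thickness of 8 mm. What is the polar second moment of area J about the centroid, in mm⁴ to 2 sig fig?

Break the section into simple shapes (no overlaps), measuring from the bottom-left corner of the bounding box.
Outer rectangle: 180 × 150, A = 27 000 mm², y = 75 mm, Ī = 50 625 000 mm⁴.
Inner void (subtracted): 164 × 134, A = 21 976 mm², y = 75 mm, Ī = 32 883 421 mm⁴.
By symmetry the centroid is at mid-height, ȳ = 75 mm.
All pieces are centred on the centroidal x-axis, so I = ΣĪ (holes subtracted) = 17 741 579 mm⁴.
Repeating about the centroidal y-axis gives I_y = 23 644 459 mm⁴.
Polar second moment: J = I_x + I_y = 41 386 037 mm⁴.

J ≈ 4.1 × 10⁷ mm⁴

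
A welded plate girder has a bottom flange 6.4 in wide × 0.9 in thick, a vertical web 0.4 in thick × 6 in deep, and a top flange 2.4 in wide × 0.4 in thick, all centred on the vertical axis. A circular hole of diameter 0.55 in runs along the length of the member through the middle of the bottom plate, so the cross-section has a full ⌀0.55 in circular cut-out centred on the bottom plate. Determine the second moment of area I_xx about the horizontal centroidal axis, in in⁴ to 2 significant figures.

Break the section into simple shapes (no overlaps), measuring from the bottom-left corner of the bounding box.
Bottom plate: 6.4 × 0.9, A = 5.76 in², y = 0.45 in, Ī = 0.3888 in⁴.
Web plate: 0.4 × 6, A = 2.4 in², y = 3.9 in, Ī = 7.2 in⁴.
Top plate: 2.4 × 0.4, A = 0.96 in², y = 7.1 in, Ī = 0.0128 in⁴.
Hole (subtracted): ⌀0.55, A = 0.2376 in², y = 0.45 in, Ī = 0.004492 in⁴.
Centroid: ȳ = ΣA·y / ΣA = 2.101 in.
Transfer each piece to the horizontal centroidal axis using Ī + A·d² with d = y − 2.101:
  bottom plate: d = -1.651 in → contributes +16.09 in⁴
  web plate: d = 1.799 in → contributes +14.97 in⁴
  top plate: d = 4.999 in → contributes +24 in⁴
  hole: d = -1.651 in → contributes −0.652 in⁴
Total I = 54.41 in⁴.

I_xx ≈ 54 in⁴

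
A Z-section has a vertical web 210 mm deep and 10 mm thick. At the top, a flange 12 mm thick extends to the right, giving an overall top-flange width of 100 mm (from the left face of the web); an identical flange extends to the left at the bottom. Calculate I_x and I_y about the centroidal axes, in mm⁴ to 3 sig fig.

Treat the section as a set of non-overlapping primitives; coordinates are from the bounding-box lower-left.
Web: 10 × 210, A = 2 100 mm², y = 105 mm, Ī = 7 717 500 mm⁴.
Top flange (beyond web): 90 × 12, A = 1 080 mm², y = 204 mm, Ī = 12 960 mm⁴.
Bottom flange (beyond web): 90 × 12, A = 1 080 mm², y = 6 mm, Ī = 12 960 mm⁴.
Centroid: ȳ = ΣA·y / ΣA = 105 mm.
Transfer each piece to the centroidal x-axis using Ī + A·d² with d = y − 105:
  web: d = 0 mm → contributes +7 717 500 mm⁴
  top flange (beyond web): d = 99 mm → contributes +10 598 040 mm⁴
  bottom flange (beyond web): d = -99 mm → contributes +10 598 040 mm⁴
Total I = 28 913 580 mm⁴.
For the y-axis: x̄ = 95 mm.
Repeating about the centroidal y-axis gives I_y = 6 875 500 mm⁴.

I_x ≈ 2.89 × 10⁷ mm⁴, I_y ≈ 6.88 × 10⁶ mm⁴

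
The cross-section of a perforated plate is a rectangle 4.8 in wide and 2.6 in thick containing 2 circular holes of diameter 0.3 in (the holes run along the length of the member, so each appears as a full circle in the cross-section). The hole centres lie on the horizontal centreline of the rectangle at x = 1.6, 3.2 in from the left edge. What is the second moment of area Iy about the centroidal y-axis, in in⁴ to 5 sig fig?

Iy ≈ 23.870 in⁴

Break the section into simple shapes (no overlaps), measuring from the bottom-left corner of the bounding box.
Plate: 4.8 × 2.6, A = 12.48 in², x = 2.4 in, Ī = 23.9616 in⁴.
Hole 1 (subtracted): ⌀0.3, A = 0.07068583 in², x = 1.6 in, Ī = 0.0003976078 in⁴.
Hole 2 (subtracted): ⌀0.3, A = 0.07068583 in², x = 3.2 in, Ī = 0.0003976078 in⁴.
By symmetry the centroid is at mid-width, x̄ = 2.4 in.
Transfer each piece to the centroidal y-axis using Ī + A·d² with d = x − 2.4:
  plate: d = 0 in → contributes +23.9616 in⁴
  hole 1: d = -0.8 in → contributes −0.04563654 in⁴
  hole 2: d = 0.8 in → contributes −0.04563654 in⁴
Total I = 23.87033 in⁴.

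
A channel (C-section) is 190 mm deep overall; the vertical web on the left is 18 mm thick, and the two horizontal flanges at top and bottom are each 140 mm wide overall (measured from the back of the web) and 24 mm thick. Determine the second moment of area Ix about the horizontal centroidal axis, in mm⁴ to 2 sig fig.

Ix ≈ 5.1 × 10⁷ mm⁴

Break the section into simple shapes (no overlaps), measuring from the bottom-left corner of the bounding box.
Web: 18 × 190, A = 3 420 mm², y = 95 mm, Ī = 10 288 500 mm⁴.
Top flange (beyond web): 122 × 24, A = 2 928 mm², y = 178 mm, Ī = 140 544 mm⁴.
Bottom flange (beyond web): 122 × 24, A = 2 928 mm², y = 12 mm, Ī = 140 544 mm⁴.
By symmetry the centroid is at mid-height, ȳ = 95 mm.
Transfer each piece to the horizontal centroidal axis using Ī + A·d² with d = y − 95:
  web: d = 0 mm → contributes +10 288 500 mm⁴
  top flange (beyond web): d = 83 mm → contributes +20 311 536 mm⁴
  bottom flange (beyond web): d = -83 mm → contributes +20 311 536 mm⁴
Total I = 50 911 572 mm⁴.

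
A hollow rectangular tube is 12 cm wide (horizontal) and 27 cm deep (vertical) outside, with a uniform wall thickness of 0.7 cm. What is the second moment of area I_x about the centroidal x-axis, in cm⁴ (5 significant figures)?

I_x ≈ 4863.1 cm⁴

Split into non-overlapping primitives; take the origin at the lower-left of the bounding box.
Outer rectangle: 12 × 27, A = 324 cm², y = 13.5 cm, Ī = 19 683 cm⁴.
Inner void (subtracted): 10.6 × 25.6, A = 271.36 cm², y = 13.5 cm, Ī = 14819.87 cm⁴.
By symmetry the centroid is at mid-height, ȳ = 13.5 cm.
All pieces are centred on the centroidal x-axis, so I = ΣĪ (holes subtracted) = 4863.126 cm⁴.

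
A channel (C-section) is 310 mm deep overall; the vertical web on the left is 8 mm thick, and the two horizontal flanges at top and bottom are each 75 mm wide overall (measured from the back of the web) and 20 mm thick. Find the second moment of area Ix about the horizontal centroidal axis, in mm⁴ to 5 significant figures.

Ix ≈ 7.6297 × 10⁷ mm⁴

Decompose the section into non-overlapping parts with the origin at the bottom-left of its bounding rectangle.
Web: 8 × 310, A = 2 480 mm², y = 155 mm, Ī = 19 860 667 mm⁴.
Top flange (beyond web): 67 × 20, A = 1 340 mm², y = 300 mm, Ī = 44666.67 mm⁴.
Bottom flange (beyond web): 67 × 20, A = 1 340 mm², y = 10 mm, Ī = 44666.67 mm⁴.
By symmetry the centroid is at mid-height, ȳ = 155 mm.
Transfer each piece to the horizontal centroidal axis using Ī + A·d² with d = y − 155:
  web: d = 0 mm → contributes +19 860 667 mm⁴
  top flange (beyond web): d = 145 mm → contributes +28 218 167 mm⁴
  bottom flange (beyond web): d = -145 mm → contributes +28 218 167 mm⁴
Total I = 76 297 000 mm⁴.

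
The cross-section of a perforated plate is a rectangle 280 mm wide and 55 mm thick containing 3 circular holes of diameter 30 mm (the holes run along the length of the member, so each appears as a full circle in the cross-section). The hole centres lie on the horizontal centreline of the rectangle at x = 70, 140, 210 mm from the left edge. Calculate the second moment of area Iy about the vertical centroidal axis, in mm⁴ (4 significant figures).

Iy ≈ 9.357 × 10⁷ mm⁴

Split into non-overlapping primitives; take the origin at the lower-left of the bounding box.
Plate: 280 × 55, A = 15 400 mm², x = 140 mm, Ī = 100 613 333 mm⁴.
Hole 1 (subtracted): ⌀30, A = 706.858 mm², x = 70 mm, Ī = 39760.8 mm⁴.
Hole 2 (subtracted): ⌀30, A = 706.858 mm², x = 140 mm, Ī = 39760.8 mm⁴.
Hole 3 (subtracted): ⌀30, A = 706.858 mm², x = 210 mm, Ī = 39760.8 mm⁴.
By symmetry the centroid is at mid-width, x̄ = 140 mm.
Transfer each piece to the vertical centroidal axis using Ī + A·d² with d = x − 140:
  plate: d = 0 mm → contributes +100 613 333 mm⁴
  hole 1: d = -70 mm → contributes −3 503 367 mm⁴
  hole 2: d = 0 mm → contributes −39760.8 mm⁴
  hole 3: d = 70 mm → contributes −3 503 367 mm⁴
Total I = 93 566 839 mm⁴.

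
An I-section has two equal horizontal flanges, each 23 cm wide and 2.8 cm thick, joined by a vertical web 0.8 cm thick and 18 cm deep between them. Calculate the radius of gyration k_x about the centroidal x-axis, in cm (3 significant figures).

Decompose the section into non-overlapping parts with the origin at the bottom-left of its bounding rectangle.
Bottom flange: 23 × 2.8, A = 64.4 cm², y = 1.4 cm, Ī = 42.075 cm⁴.
Web: 0.8 × 18, A = 14.4 cm², y = 11.8 cm, Ī = 388.8 cm⁴.
Top flange: 23 × 2.8, A = 64.4 cm², y = 22.2 cm, Ī = 42.075 cm⁴.
By symmetry the centroid is at mid-height, ȳ = 11.8 cm.
Transfer each piece to the centroidal x-axis using Ī + A·d² with d = y − 11.8:
  bottom flange: d = -10.4 cm → contributes +7007.6 cm⁴
  web: d = 0 cm → contributes +388.8 cm⁴
  top flange: d = 10.4 cm → contributes +7007.6 cm⁴
Total I = 14 404 cm⁴.
Radius of gyration: k = √(I/A) = √(14 404 / 143.2) = 10.029 cm.

k_x ≈ 10.0 cm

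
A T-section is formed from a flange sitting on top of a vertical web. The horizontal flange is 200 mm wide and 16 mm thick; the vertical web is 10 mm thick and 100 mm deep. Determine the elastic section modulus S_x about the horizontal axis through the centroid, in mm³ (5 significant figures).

S_x ≈ 3.6783 × 10⁴ mm³

Treat the section as a set of non-overlapping primitives; coordinates are from the bounding-box lower-left.
Flange: 200 × 16, A = 3 200 mm², y = 108 mm, Ī = 68266.67 mm⁴.
Web: 10 × 100, A = 1 000 mm², y = 50 mm, Ī = 833333.3 mm⁴.
Centroid: ȳ = ΣA·y / ΣA = 94.19048 mm.
Transfer each piece to the horizontal axis through the centroid using Ī + A·d² with d = y − 94.19048:
  flange: d = 13.80952 mm → contributes +678516.1 mm⁴
  web: d = -44.19048 mm → contributes +2 786 132 mm⁴
Total I = 3 464 648 mm⁴.
Extreme fibre distance c = 94.19048 mm; S = I/c = 36783.42 mm³.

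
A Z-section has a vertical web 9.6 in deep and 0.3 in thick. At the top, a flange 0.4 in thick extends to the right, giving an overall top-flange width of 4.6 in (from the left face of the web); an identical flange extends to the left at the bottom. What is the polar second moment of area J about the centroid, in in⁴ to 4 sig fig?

J ≈ 118.5 in⁴

Split into non-overlapping primitives; take the origin at the lower-left of the bounding box.
Web: 0.3 × 9.6, A = 2.88 in², y = 4.8 in, Ī = 22.1184 in⁴.
Top flange (beyond web): 4.3 × 0.4, A = 1.72 in², y = 9.4 in, Ī = 0.0229333 in⁴.
Bottom flange (beyond web): 4.3 × 0.4, A = 1.72 in², y = 0.2 in, Ī = 0.0229333 in⁴.
Centroid: ȳ = ΣA·y / ΣA = 4.8 in.
Transfer each piece to the centroidal x-axis using Ī + A·d² with d = y − 4.8:
  web: d = 0 in → contributes +22.1184 in⁴
  top flange (beyond web): d = 4.6 in → contributes +36.4181 in⁴
  bottom flange (beyond web): d = -4.6 in → contributes +36.4181 in⁴
Total I = 94.9547 in⁴.
For the y-axis: x̄ = 4.45 in.
Repeating about the centroidal y-axis gives I_y = 23.5197 in⁴.
Polar second moment: J = I_x + I_y = 118.474 in⁴.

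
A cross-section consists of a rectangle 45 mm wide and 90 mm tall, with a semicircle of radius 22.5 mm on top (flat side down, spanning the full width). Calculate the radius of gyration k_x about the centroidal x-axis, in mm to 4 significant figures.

Decompose the section into non-overlapping parts with the origin at the bottom-left of its bounding rectangle.
Rectangular body: 45 × 90, A = 4 050 mm², y = 45 mm, Ī = 2 733 750 mm⁴.
Semicircular cap: semicircle r = 22.5, A = 795.216 mm², y = 99.5493 mm, Ī = 28129.5 mm⁴.
Centroid: ȳ = ΣA·y / ΣA = 53.9528 mm.
Transfer each piece to the centroidal x-axis using Ī + A·d² with d = y − 53.9528:
  rectangular body: d = -8.95284 mm → contributes +3 058 371 mm⁴
  semicircular cap: d = 45.5965 mm → contributes +1 681 412 mm⁴
Total I = 4 739 783 mm⁴.
Radius of gyration: k = √(I/A) = √(4 739 783 / 4845.22) = 31.2768 mm.

k_x ≈ 31.28 mm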